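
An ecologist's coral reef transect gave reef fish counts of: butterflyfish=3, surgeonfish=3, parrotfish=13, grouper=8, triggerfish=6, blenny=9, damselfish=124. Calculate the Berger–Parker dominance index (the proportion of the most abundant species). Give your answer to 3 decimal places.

0.747

Total N = 3+3+13+8+6+9+124 = 166, so the proportions are 0.01807, 0.01807, 0.07831, 0.04819, 0.03614, 0.05422, 0.74699 (working shown to 5 dp, full precision carried).
The largest proportion is 0.74699, i.e. d = 0.747 to 3 decimal places.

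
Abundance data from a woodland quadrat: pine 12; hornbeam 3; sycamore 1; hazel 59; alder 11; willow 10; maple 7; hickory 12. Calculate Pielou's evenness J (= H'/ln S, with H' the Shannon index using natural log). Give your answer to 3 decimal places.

0.749

Total N = 12+3+1+59+11+10+7+12 = 115, so the proportions are 0.10435, 0.02609, 0.0087, 0.51304, 0.09565, 0.08696, 0.06087, 0.10435 (working shown to 5 dp, full precision carried).
H' = −Σ pᵢ ln pᵢ = −((-0.23583) + (-0.09512) + (-0.04126) + (-0.34240) + (-0.22450) + (-0.21238) + (-0.17038) + (-0.23583)) = 1.55769.
With S = 8 species, ln S = 2.07944, so J = 1.55769/2.07944 = 0.74909, i.e. 0.749 to 3 decimal places.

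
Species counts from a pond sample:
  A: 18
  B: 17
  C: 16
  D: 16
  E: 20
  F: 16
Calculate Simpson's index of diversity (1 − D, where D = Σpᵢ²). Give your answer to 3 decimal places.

0.832

Total N = 18+17+16+16+20+16 = 103, so the proportions are 0.17476, 0.16505, 0.15534, 0.15534, 0.19417, 0.15534 (working shown to 5 dp, full precision carried).
D = 0.17476² + 0.16505² + 0.15534² + 0.15534² + 0.19417² + 0.15534² = 0.03054 + 0.02724 + 0.02413 + 0.02413 + 0.03770 + 0.02413 = 0.16788.
So 1 − D = 0.83212, i.e. 0.832 to 3 decimal places.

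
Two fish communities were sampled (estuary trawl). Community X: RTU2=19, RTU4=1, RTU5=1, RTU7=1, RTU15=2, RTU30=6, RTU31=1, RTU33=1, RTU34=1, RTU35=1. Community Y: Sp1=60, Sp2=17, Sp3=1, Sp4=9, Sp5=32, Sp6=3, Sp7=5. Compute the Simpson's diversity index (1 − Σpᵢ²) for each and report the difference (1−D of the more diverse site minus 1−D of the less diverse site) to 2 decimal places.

Community X: N=34, proportions 0.5588, 0.0294, 0.0294, 0.0294, 0.0588, 0.1765, 0.0294, 0.0294, 0.0294, 0.0294, giving 1−D = 0.6471 (working shown to 4 dp, full precision carried).
Community Y: N=127, proportions 0.4724, 0.1339, 0.0079, 0.0709, 0.252, 0.0236, 0.0394, giving 1−D = 0.6882.
Difference = |0.6471 − 0.6882| = 0.0411, i.e. 0.04 to 2 decimal places.

0.04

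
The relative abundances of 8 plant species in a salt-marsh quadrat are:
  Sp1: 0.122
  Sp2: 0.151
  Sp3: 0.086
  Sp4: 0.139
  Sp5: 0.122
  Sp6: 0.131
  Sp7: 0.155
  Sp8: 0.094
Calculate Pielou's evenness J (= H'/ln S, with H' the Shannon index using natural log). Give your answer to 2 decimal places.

0.99

H' = −Σ pᵢ ln pᵢ = −((-0.2567) + (-0.2855) + (-0.2110) + (-0.2743) + (-0.2567) + (-0.2663) + (-0.2890) + (-0.2223)) = 2.0615 (working shown to 4 dp, full precision carried).
With S = 8 species, ln S = 2.0794, so J = 2.0615/2.0794 = 0.9914, i.e. 0.99 to 2 decimal places.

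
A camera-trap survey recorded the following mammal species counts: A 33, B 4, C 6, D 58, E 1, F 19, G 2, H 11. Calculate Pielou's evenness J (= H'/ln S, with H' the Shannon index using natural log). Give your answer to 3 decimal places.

0.737

Total N = 33+4+6+58+1+19+2+11 = 134, so the proportions are 0.24627, 0.02985, 0.04478, 0.43284, 0.00746, 0.14179, 0.01493, 0.08209 (working shown to 5 dp, full precision carried).
H' = −Σ pᵢ ln pᵢ = −((-0.34510) + (-0.10482) + (-0.13908) + (-0.36246) + (-0.03655) + (-0.27697) + (-0.06276) + (-0.20522)) = 1.53296.
With S = 8 species, ln S = 2.07944, so J = 1.53296/2.07944 = 0.73720, i.e. 0.737 to 3 decimal places.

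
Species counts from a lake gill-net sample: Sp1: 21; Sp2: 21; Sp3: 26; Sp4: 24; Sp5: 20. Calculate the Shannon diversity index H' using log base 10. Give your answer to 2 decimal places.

0.70

Total N = 21+21+26+24+20 = 112, so the proportions are 0.1875, 0.1875, 0.2321, 0.2143, 0.1786 (working shown to 4 dp, full precision carried).
Each pᵢ log₁₀ pᵢ term: 0.1875×(-0.7270)=-0.1363, 0.1875×(-0.7270)=-0.1363, 0.2321×(-0.6342)=-0.1472, 0.2143×(-0.6690)=-0.1434, 0.1786×(-0.7482)=-0.1336.
Sum = -0.6968, so H' = 0.70.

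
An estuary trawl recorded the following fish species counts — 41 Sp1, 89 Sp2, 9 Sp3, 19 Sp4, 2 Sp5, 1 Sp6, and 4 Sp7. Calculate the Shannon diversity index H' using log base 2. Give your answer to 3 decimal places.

1.819

Total N = 41+89+9+19+2+1+4 = 165, so the proportions are 0.24848, 0.53939, 0.05455, 0.11515, 0.01212, 0.00606, 0.02424 (working shown to 5 dp, full precision carried).
Each pᵢ log₂ pᵢ term: 0.24848×(-2.00877)=-0.49915, 0.53939×(-0.89059)=-0.48038, 0.05455×(-4.19640)=-0.22889, 0.11515×(-3.11839)=-0.35909, 0.01212×(-6.36632)=-0.07717, 0.00606×(-7.36632)=-0.04464, 0.02424×(-5.36632)=-0.13009.
Sum = -1.81941, so H' = 1.819.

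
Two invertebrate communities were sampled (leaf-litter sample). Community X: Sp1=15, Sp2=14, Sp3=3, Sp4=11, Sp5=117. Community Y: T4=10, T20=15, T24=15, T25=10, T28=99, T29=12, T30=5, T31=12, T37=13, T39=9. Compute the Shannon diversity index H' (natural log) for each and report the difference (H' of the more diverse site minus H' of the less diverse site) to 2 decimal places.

Community X: N=160, proportions 0.09375, 0.0875, 0.01875, 0.06875, 0.73125, giving H' = 0.9225826 (working shown to 7 dp, full precision carried).
Community Y: N=200, proportions 0.05, 0.075, 0.075, 0.05, 0.495, 0.06, 0.025, 0.06, 0.065, 0.045, giving H' = 1.7832454.
Difference = |0.9225826 − 1.7832454| = 0.8606628, i.e. 0.86 to 2 decimal places.

0.86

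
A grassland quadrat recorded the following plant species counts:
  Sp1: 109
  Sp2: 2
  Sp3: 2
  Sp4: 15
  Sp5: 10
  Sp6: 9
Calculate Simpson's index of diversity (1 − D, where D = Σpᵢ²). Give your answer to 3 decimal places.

Total N = 109+2+2+15+10+9 = 147, so the proportions are 0.7415, 0.01361, 0.01361, 0.10204, 0.06803, 0.06122 (working shown to 5 dp, full precision carried).
D = 0.7415² + 0.01361² + 0.01361² + 0.10204² + 0.06803² + 0.06122² = 0.54982 + 0.00019 + 0.00019 + 0.01041 + 0.00463 + 0.00375 = 0.56898.
So 1 − D = 0.43102, i.e. 0.431 to 3 decimal places.

0.431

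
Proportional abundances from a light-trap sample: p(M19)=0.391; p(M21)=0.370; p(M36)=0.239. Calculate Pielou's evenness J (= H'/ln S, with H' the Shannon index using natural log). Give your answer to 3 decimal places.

H' = −Σ pᵢ ln pᵢ = −((-0.36717) + (-0.36787) + (-0.34208)) = 1.07712 (working shown to 5 dp, full precision carried).
With S = 3 species, ln S = 1.09861, so J = 1.07712/1.09861 = 0.98044, i.e. 0.980 to 3 decimal places.

0.980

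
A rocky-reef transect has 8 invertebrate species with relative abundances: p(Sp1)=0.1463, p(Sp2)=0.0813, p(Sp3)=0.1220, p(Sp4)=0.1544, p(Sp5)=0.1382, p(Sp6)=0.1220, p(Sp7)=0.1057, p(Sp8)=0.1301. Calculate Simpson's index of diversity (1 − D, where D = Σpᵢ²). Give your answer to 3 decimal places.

D = 0.1463² + 0.0813² + 0.122² + 0.1544² + 0.1382² + 0.122² + 0.1057² + 0.1301² = 0.02140 + 0.00661 + 0.01488 + 0.02384 + 0.01910 + 0.01488 + 0.01117 + 0.01693 = 0.12882 (working shown to 5 dp, full precision carried).
So 1 − D = 0.87118, i.e. 0.871 to 3 decimal places.

0.871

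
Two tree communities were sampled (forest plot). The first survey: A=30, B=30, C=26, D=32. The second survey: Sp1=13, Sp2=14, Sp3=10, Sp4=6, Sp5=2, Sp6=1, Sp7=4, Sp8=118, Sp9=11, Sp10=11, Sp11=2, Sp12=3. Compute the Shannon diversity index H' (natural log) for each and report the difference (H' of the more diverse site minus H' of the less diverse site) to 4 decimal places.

0.1388

The first survey: N=118, proportions 0.254237, 0.254237, 0.220339, 0.271186, giving H' = 1.383516 (working shown to 6 dp, full precision carried).
The second survey: N=195, proportions 0.066667, 0.071795, 0.051282, 0.030769, 0.010256, 0.005128, 0.020513, 0.605128, 0.05641, 0.05641, 0.010256, 0.015385, giving H' = 1.522355.
Difference = |1.383516 − 1.522355| = 0.138839, i.e. 0.1388 to 4 decimal places.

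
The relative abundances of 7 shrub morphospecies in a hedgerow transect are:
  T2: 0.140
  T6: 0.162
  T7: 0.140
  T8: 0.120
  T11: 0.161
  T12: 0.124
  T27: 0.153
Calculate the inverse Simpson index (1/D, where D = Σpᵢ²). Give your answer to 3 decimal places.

6.918

D = 0.14² + 0.162² + 0.14² + 0.12² + 0.161² + 0.124² + 0.153² = 0.0196000 + 0.0262440 + 0.0196000 + 0.0144000 + 0.0259210 + 0.0153760 + 0.0234090 = 0.1445500 (working shown to 7 dp, full precision carried).
So 1/D = 6.91802, i.e. 6.918 to 3 decimal places.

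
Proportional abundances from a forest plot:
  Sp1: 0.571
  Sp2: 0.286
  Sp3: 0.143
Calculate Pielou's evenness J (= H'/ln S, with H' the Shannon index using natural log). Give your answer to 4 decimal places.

0.8703

H' = −Σ pᵢ ln pᵢ = −((-0.319969) + (-0.358004) + (-0.278122)) = 0.956096 (working shown to 6 dp, full precision carried).
With S = 3 species, ln S = 1.098612, so J = 0.956096/1.098612 = 0.870276, i.e. 0.8703 to 4 decimal places.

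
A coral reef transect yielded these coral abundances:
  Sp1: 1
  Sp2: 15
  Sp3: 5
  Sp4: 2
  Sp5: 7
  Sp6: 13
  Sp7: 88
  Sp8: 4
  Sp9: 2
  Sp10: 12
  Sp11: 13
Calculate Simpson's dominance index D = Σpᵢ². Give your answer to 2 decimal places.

0.33

Total N = 1+15+5+2+7+13+88+4+2+12+13 = 162, so the proportions are 0.0062, 0.0926, 0.0309, 0.0123, 0.0432, 0.0802, 0.5432, 0.0247, 0.0123, 0.0741, 0.0802 (working shown to 4 dp, full precision carried).
D = 0.0062² + 0.0926² + 0.0309² + 0.0123² + 0.0432² + 0.0802² + 0.5432² + 0.0247² + 0.0123² + 0.0741² + 0.0802² = 0.0000 + 0.0086 + 0.0010 + 0.0002 + 0.0019 + 0.0064 + 0.2951 + 0.0006 + 0.0002 + 0.0055 + 0.0064 = 0.3258.
To 2 decimal places, D = 0.33.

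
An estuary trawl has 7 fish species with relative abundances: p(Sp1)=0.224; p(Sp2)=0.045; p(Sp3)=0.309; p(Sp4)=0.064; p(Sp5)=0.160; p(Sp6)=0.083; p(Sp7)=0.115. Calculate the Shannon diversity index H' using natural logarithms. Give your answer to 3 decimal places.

1.762

Each pᵢ ln pᵢ term (working shown to 5 dp, full precision carried): 0.224×(-1.49611)=-0.33513, 0.045×(-3.10109)=-0.13955, 0.309×(-1.17441)=-0.36289, 0.064×(-2.74887)=-0.17593, 0.16×(-1.83258)=-0.29321, 0.083×(-2.48891)=-0.20658, 0.115×(-2.16282)=-0.24872.
Sum = -1.76202, so H' = 1.762.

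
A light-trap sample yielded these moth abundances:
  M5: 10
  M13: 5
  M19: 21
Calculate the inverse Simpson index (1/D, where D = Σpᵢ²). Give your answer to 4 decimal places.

Total N = 10+5+21 = 36, so the proportions are 0.2777778, 0.1388889, 0.5833333 (working shown to 7 dp, full precision carried).
D = 0.2777778² + 0.1388889² + 0.5833333² = 0.0771605 + 0.0192901 + 0.3402778 = 0.4367284.
So 1/D = 2.289753, i.e. 2.2898 to 4 decimal places.

2.2898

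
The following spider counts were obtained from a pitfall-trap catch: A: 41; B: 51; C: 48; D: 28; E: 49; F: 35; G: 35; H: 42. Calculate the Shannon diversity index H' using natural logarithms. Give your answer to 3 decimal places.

Total N = 41+51+48+28+49+35+35+42 = 329, so the proportions are 0.12462, 0.15502, 0.1459, 0.08511, 0.14894, 0.10638, 0.10638, 0.12766 (working shown to 5 dp, full precision carried).
Each pᵢ ln pᵢ term: 0.12462×(-2.08249)=-0.25952, 0.15502×(-1.86423)=-0.28898, 0.1459×(-1.92486)=-0.28083, 0.08511×(-2.46385)=-0.20969, 0.14894×(-1.90424)=-0.28361, 0.10638×(-2.24071)=-0.23837, 0.10638×(-2.24071)=-0.23837, 0.12766×(-2.05839)=-0.26277.
Sum = -2.06215, so H' = 2.062.

2.062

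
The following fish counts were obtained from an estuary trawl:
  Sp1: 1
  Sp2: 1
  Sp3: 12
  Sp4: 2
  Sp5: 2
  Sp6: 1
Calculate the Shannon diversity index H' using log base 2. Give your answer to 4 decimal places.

1.7732

Total N = 1+1+12+2+2+1 = 19, so the proportions are 0.052632, 0.052632, 0.631579, 0.105263, 0.105263, 0.052632 (working shown to 6 dp, full precision carried).
Each pᵢ log₂ pᵢ term: 0.052632×(-4.247928)=-0.223575, 0.052632×(-4.247928)=-0.223575, 0.631579×(-0.662965)=-0.418715, 0.105263×(-3.247928)=-0.341887, 0.105263×(-3.247928)=-0.341887, 0.052632×(-4.247928)=-0.223575.
Sum = -1.773214, so H' = 1.7732.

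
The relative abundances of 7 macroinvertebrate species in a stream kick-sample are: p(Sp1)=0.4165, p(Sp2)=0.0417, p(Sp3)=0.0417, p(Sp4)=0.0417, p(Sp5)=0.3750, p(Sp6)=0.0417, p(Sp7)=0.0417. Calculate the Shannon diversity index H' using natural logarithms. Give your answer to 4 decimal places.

1.3951

Each pᵢ ln pᵢ term (working shown to 6 dp, full precision carried): 0.4165×(-0.875869)=-0.364799, 0.0417×(-3.177254)=-0.132491, 0.0417×(-3.177254)=-0.132491, 0.0417×(-3.177254)=-0.132491, 0.375×(-0.980829)=-0.367811, 0.0417×(-3.177254)=-0.132491, 0.0417×(-3.177254)=-0.132491.
Sum = -1.395068, so H' = 1.3951.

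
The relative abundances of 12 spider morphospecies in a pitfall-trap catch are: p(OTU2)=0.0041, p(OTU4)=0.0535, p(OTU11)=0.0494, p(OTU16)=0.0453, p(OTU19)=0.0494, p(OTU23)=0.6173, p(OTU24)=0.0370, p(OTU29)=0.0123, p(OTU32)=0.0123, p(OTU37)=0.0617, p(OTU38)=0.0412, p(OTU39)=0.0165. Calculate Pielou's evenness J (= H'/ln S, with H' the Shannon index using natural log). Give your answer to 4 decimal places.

0.6099

H' = −Σ pᵢ ln pᵢ = −((-0.022537) + (-0.156652) + (-0.148586) + (-0.140179) + (-0.148586) + (-0.297786) + (-0.121983) + (-0.054097) + (-0.054097) + (-0.171864) + (-0.131400) + (-0.067723)) = 1.515488 (working shown to 6 dp, full precision carried).
With S = 12 species, ln S = 2.484907, so J = 1.515488/2.484907 = 0.609877, i.e. 0.6099 to 4 decimal places.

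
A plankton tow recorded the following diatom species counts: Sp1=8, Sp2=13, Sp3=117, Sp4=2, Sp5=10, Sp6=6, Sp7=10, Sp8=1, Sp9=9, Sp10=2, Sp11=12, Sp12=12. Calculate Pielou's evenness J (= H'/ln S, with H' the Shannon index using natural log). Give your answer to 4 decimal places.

0.6497

Total N = 8+13+117+2+10+6+10+1+9+2+12+12 = 202, so the proportions are 0.039604, 0.064356, 0.579208, 0.009901, 0.049505, 0.029703, 0.049505, 0.00495, 0.044554, 0.009901, 0.059406, 0.059406 (working shown to 6 dp, full precision carried).
H' = −Σ pᵢ ln pᵢ = −((-0.127874) + (-0.176550) + (-0.316302) + (-0.045694) + (-0.148796) + (-0.104451) + (-0.148796) + (-0.026279) + (-0.138611) + (-0.045694) + (-0.167724) + (-0.167724)) = 1.614496.
With S = 12 species, ln S = 2.484907, so J = 1.614496/2.484907 = 0.649721, i.e. 0.6497 to 4 decimal places.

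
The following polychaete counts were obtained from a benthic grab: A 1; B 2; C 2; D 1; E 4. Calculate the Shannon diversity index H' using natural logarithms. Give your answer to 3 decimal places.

Total N = 1+2+2+1+4 = 10, so the proportions are 0.1, 0.2, 0.2, 0.1, 0.4 (working shown to 5 dp, full precision carried).
Each pᵢ ln pᵢ term: 0.1×(-2.30259)=-0.23026, 0.2×(-1.60944)=-0.32189, 0.2×(-1.60944)=-0.32189, 0.1×(-2.30259)=-0.23026, 0.4×(-0.91629)=-0.36652.
Sum = -1.47081, so H' = 1.471.

1.471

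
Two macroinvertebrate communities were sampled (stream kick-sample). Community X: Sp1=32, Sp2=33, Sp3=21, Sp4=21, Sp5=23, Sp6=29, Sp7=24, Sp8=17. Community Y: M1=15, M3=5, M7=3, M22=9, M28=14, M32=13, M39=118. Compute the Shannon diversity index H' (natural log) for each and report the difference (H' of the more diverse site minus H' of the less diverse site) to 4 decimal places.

Community X: N=200, proportions 0.16, 0.165, 0.105, 0.105, 0.115, 0.145, 0.12, 0.085, giving H' = 2.056497 (working shown to 6 dp, full precision carried).
Community Y: N=177, proportions 0.084746, 0.028249, 0.016949, 0.050847, 0.079096, 0.073446, 0.666667, giving H' = 1.193264.
Difference = |2.056497 − 1.193264| = 0.863233, i.e. 0.8632 to 4 decimal places.

0.8632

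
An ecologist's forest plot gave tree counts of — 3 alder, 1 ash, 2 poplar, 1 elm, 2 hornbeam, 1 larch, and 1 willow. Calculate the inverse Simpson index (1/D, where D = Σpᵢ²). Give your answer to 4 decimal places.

Total N = 3+1+2+1+2+1+1 = 11, so the proportions are 0.27272727, 0.09090909, 0.18181818, 0.09090909, 0.18181818, 0.09090909, 0.09090909 (working shown to 8 dp, full precision carried).
D = 0.27272727² + 0.09090909² + 0.18181818² + 0.09090909² + 0.18181818² + 0.09090909² + 0.09090909² = 0.07438017 + 0.00826446 + 0.03305785 + 0.00826446 + 0.03305785 + 0.00826446 + 0.00826446 = 0.17355372.
So 1/D = 5.761905, i.e. 5.7619 to 4 decimal places.

5.7619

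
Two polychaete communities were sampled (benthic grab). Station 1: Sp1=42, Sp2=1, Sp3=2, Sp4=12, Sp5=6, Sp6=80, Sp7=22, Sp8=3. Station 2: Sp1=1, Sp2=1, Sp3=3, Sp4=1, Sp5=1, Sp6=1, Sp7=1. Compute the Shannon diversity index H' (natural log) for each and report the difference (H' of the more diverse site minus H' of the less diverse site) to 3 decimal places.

Station 1: N=168, proportions 0.25, 0.00595, 0.0119, 0.07143, 0.03571, 0.47619, 0.13095, 0.01786, giving H' = 1.42873 (working shown to 5 dp, full precision carried).
Station 2: N=9, proportions 0.11111, 0.11111, 0.33333, 0.11111, 0.11111, 0.11111, 0.11111, giving H' = 1.83102.
Difference = |1.42873 − 1.83102| = 0.40229, i.e. 0.402 to 3 decimal places.

0.402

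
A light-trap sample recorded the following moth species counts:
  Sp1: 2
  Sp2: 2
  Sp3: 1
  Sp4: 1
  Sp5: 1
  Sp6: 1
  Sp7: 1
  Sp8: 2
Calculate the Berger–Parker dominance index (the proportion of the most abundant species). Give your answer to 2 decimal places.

0.18

Total N = 2+2+1+1+1+1+1+2 = 11, so the proportions are 0.1818, 0.1818, 0.0909, 0.0909, 0.0909, 0.0909, 0.0909, 0.1818 (working shown to 4 dp, full precision carried).
The largest proportion is 0.1818, i.e. d = 0.18 to 2 decimal places.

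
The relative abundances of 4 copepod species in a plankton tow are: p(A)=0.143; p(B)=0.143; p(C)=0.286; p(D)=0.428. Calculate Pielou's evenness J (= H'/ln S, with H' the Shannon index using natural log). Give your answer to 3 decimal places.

H' = −Σ pᵢ ln pᵢ = −((-0.278122) + (-0.278122) + (-0.358004) + (-0.363215)) = 1.277463 (working shown to 6 dp, full precision carried).
With S = 4 species, ln S = 1.386294, so J = 1.277463/1.386294 = 0.921495, i.e. 0.921 to 3 decimal places.

0.921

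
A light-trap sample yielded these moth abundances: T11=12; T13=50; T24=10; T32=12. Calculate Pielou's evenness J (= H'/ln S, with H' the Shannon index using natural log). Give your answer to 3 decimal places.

Total N = 12+50+10+12 = 84, so the proportions are 0.14286, 0.59524, 0.11905, 0.14286 (working shown to 5 dp, full precision carried).
H' = −Σ pᵢ ln pᵢ = −((-0.27799) + (-0.30881) + (-0.25336) + (-0.27799)) = 1.11814.
With S = 4 species, ln S = 1.38629, so J = 1.11814/1.38629 = 0.80657, i.e. 0.807 to 3 decimal places.

0.807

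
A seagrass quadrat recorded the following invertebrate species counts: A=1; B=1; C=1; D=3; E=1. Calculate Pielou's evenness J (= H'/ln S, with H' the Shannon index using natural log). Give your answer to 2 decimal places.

Total N = 1+1+1+3+1 = 7, so the proportions are 0.1429, 0.1429, 0.1429, 0.4286, 0.1429 (working shown to 4 dp, full precision carried).
H' = −Σ pᵢ ln pᵢ = −((-0.2780) + (-0.2780) + (-0.2780) + (-0.3631) + (-0.2780)) = 1.4751.
With S = 5 species, ln S = 1.6094, so J = 1.4751/1.6094 = 0.9165, i.e. 0.92 to 2 decimal places.

0.92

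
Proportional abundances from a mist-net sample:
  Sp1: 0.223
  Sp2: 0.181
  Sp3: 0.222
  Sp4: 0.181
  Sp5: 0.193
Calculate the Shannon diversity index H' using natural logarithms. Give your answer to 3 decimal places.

Each pᵢ ln pᵢ term (working shown to 5 dp, full precision carried): 0.223×(-1.50058)=-0.33463, 0.181×(-1.70926)=-0.30938, 0.222×(-1.50508)=-0.33413, 0.181×(-1.70926)=-0.30938, 0.193×(-1.64507)=-0.31750.
Sum = -1.60501, so H' = 1.605.

1.605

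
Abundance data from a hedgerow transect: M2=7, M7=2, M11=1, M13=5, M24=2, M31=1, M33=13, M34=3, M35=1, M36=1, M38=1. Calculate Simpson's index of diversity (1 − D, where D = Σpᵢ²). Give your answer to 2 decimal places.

Total N = 7+2+1+5+2+1+13+3+1+1+1 = 37, so the proportions are 0.1892, 0.0541, 0.027, 0.1351, 0.0541, 0.027, 0.3514, 0.0811, 0.027, 0.027, 0.027 (working shown to 4 dp, full precision carried).
D = 0.1892² + 0.0541² + 0.027² + 0.1351² + 0.0541² + 0.027² + 0.3514² + 0.0811² + 0.027² + 0.027² + 0.027² = 0.0358 + 0.0029 + 0.0007 + 0.0183 + 0.0029 + 0.0007 + 0.1234 + 0.0066 + 0.0007 + 0.0007 + 0.0007 = 0.1936.
So 1 − D = 0.8064, i.e. 0.81 to 2 decimal places.

0.81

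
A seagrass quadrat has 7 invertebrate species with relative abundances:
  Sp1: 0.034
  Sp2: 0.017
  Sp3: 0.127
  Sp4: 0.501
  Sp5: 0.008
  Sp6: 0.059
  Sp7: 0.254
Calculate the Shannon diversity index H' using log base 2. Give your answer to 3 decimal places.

1.942

Each pᵢ log₂ pᵢ term (working shown to 5 dp, full precision carried): 0.034×(-4.87832)=-0.16586, 0.017×(-5.87832)=-0.09993, 0.127×(-2.97710)=-0.37809, 0.501×(-0.99712)=-0.49956, 0.008×(-6.96578)=-0.05573, 0.059×(-4.08314)=-0.24091, 0.254×(-1.97710)=-0.50218.
Sum = -1.94226, so H' = 1.942.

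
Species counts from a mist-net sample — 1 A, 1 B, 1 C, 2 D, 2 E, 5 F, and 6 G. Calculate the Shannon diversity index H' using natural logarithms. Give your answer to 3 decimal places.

Total N = 1+1+1+2+2+5+6 = 18, so the proportions are 0.05556, 0.05556, 0.05556, 0.11111, 0.11111, 0.27778, 0.33333 (working shown to 5 dp, full precision carried).
Each pᵢ ln pᵢ term: 0.05556×(-2.89037)=-0.16058, 0.05556×(-2.89037)=-0.16058, 0.05556×(-2.89037)=-0.16058, 0.11111×(-2.19722)=-0.24414, 0.11111×(-2.19722)=-0.24414, 0.27778×(-1.28093)=-0.35581, 0.33333×(-1.09861)=-0.36620.
Sum = -1.69202, so H' = 1.692.

1.692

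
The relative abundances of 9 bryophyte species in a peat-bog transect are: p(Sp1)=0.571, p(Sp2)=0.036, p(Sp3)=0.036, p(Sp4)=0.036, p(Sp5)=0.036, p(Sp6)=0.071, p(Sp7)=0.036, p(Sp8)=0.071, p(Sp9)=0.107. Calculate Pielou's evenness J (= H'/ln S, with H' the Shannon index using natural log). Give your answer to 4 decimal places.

H' = −Σ pᵢ ln pᵢ = −((-0.319969) + (-0.119673) + (-0.119673) + (-0.119673) + (-0.119673) + (-0.187800) + (-0.119673) + (-0.187800) + (-0.239137)) = 1.533069 (working shown to 6 dp, full precision carried).
With S = 9 species, ln S = 2.197225, so J = 1.533069/2.197225 = 0.697730, i.e. 0.6977 to 4 decimal places.

0.6977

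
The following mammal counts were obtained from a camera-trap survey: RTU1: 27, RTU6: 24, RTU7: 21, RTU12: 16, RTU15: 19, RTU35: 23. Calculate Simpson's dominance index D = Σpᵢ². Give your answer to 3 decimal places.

0.171

Total N = 27+24+21+16+19+23 = 130, so the proportions are 0.20769, 0.18462, 0.16154, 0.12308, 0.14615, 0.17692 (working shown to 5 dp, full precision carried).
D = 0.20769² + 0.18462² + 0.16154² + 0.12308² + 0.14615² + 0.17692² = 0.04314 + 0.03408 + 0.02609 + 0.01515 + 0.02136 + 0.03130 = 0.17112.
To 3 decimal places, D = 0.171.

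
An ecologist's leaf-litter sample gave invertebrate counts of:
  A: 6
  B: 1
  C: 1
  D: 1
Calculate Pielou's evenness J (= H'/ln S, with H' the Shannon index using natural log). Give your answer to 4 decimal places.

Total N = 6+1+1+1 = 9, so the proportions are 0.666667, 0.111111, 0.111111, 0.111111 (working shown to 6 dp, full precision carried).
H' = −Σ pᵢ ln pᵢ = −((-0.270310) + (-0.244136) + (-0.244136) + (-0.244136)) = 1.002718.
With S = 4 species, ln S = 1.386294, so J = 1.002718/1.386294 = 0.723308, i.e. 0.7233 to 4 decimal places.

0.7233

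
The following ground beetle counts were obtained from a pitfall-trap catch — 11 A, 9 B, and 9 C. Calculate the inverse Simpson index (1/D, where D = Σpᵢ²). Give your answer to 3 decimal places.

2.972

Total N = 11+9+9 = 29, so the proportions are 0.37931, 0.310345, 0.310345 (working shown to 6 dp, full precision carried).
D = 0.37931² + 0.310345² + 0.310345² = 0.143876 + 0.096314 + 0.096314 = 0.336504.
So 1/D = 2.97173, i.e. 2.972 to 3 decimal places.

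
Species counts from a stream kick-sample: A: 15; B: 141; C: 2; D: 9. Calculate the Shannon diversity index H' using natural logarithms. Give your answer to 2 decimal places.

Total N = 15+141+2+9 = 167, so the proportions are 0.0898, 0.8443, 0.012, 0.0539 (working shown to 4 dp, full precision carried).
Each pᵢ ln pᵢ term: 0.0898×(-2.4099)=-0.2165, 0.8443×(-0.1692)=-0.1429, 0.012×(-4.4248)=-0.0530, 0.0539×(-2.9208)=-0.1574.
Sum = -0.5697, so H' = 0.57.

0.57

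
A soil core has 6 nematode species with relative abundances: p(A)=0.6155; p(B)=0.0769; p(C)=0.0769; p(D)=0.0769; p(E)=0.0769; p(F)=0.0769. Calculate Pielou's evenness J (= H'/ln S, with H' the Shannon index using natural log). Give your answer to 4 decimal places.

0.7172

H' = −Σ pᵢ ln pᵢ = −((-0.298715) + (-0.197268) + (-0.197268) + (-0.197268) + (-0.197268) + (-0.197268)) = 1.285053 (working shown to 6 dp, full precision carried).
With S = 6 species, ln S = 1.791759, so J = 1.285053/1.791759 = 0.717202, i.e. 0.7172 to 4 decimal places.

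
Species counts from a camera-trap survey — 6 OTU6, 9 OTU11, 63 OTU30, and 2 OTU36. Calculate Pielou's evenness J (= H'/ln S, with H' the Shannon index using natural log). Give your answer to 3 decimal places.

0.520

Total N = 6+9+63+2 = 80, so the proportions are 0.075, 0.1125, 0.7875, 0.025 (working shown to 5 dp, full precision carried).
H' = −Σ pᵢ ln pᵢ = −((-0.19427) + (-0.24579) + (-0.18813) + (-0.09222)) = 0.72041.
With S = 4 species, ln S = 1.38629, so J = 0.72041/1.38629 = 0.51967, i.e. 0.520 to 3 decimal places.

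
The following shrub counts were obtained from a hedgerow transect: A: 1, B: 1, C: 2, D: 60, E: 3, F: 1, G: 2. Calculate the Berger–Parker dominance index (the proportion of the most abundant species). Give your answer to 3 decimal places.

Total N = 1+1+2+60+3+1+2 = 70, so the proportions are 0.01429, 0.01429, 0.02857, 0.85714, 0.04286, 0.01429, 0.02857 (working shown to 5 dp, full precision carried).
The largest proportion is 0.85714, i.e. d = 0.857 to 3 decimal places.

0.857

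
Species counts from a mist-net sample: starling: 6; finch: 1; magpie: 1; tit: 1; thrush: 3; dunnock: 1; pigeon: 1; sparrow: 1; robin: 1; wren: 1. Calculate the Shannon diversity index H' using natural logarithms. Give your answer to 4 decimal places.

Total N = 6+1+1+1+3+1+1+1+1+1 = 17, so the proportions are 0.352941, 0.058824, 0.058824, 0.058824, 0.176471, 0.058824, 0.058824, 0.058824, 0.058824, 0.058824 (working shown to 6 dp, full precision carried).
Each pᵢ ln pᵢ term: 0.352941×(-1.041454)=-0.367572, 0.058824×(-2.833213)=-0.166660, 0.058824×(-2.833213)=-0.166660, 0.058824×(-2.833213)=-0.166660, 0.176471×(-1.734601)=-0.306106, 0.058824×(-2.833213)=-0.166660, 0.058824×(-2.833213)=-0.166660, 0.058824×(-2.833213)=-0.166660, 0.058824×(-2.833213)=-0.166660, 0.058824×(-2.833213)=-0.166660.
Sum = -2.006955, so H' = 2.0070.

2.0070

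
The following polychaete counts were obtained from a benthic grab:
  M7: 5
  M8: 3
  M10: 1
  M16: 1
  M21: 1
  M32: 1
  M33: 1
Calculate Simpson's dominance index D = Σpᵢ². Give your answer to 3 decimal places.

Total N = 5+3+1+1+1+1+1 = 13, so the proportions are 0.38462, 0.23077, 0.07692, 0.07692, 0.07692, 0.07692, 0.07692 (working shown to 5 dp, full precision carried).
D = 0.38462² + 0.23077² + 0.07692² + 0.07692² + 0.07692² + 0.07692² + 0.07692² = 0.14793 + 0.05325 + 0.00592 + 0.00592 + 0.00592 + 0.00592 + 0.00592 = 0.23077.
To 3 decimal places, D = 0.231.

0.231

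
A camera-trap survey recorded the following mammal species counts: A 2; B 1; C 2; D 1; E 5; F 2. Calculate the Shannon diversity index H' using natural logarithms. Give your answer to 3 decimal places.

Total N = 2+1+2+1+5+2 = 13, so the proportions are 0.15385, 0.07692, 0.15385, 0.07692, 0.38462, 0.15385 (working shown to 5 dp, full precision carried).
Each pᵢ ln pᵢ term: 0.15385×(-1.87180)=-0.28797, 0.07692×(-2.56495)=-0.19730, 0.15385×(-1.87180)=-0.28797, 0.07692×(-2.56495)=-0.19730, 0.38462×(-0.95551)=-0.36750, 0.15385×(-1.87180)=-0.28797.
Sum = -1.62602, so H' = 1.626.

1.626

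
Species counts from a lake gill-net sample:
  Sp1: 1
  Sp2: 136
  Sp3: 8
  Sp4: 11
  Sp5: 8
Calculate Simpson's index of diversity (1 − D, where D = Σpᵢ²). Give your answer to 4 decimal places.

0.3030

Total N = 1+136+8+11+8 = 164, so the proportions are 0.006098, 0.829268, 0.04878, 0.067073, 0.04878 (working shown to 6 dp, full precision carried).
D = 0.006098² + 0.829268² + 0.04878² + 0.067073² + 0.04878² = 0.000037 + 0.687686 + 0.002380 + 0.004499 + 0.002380 = 0.696981.
So 1 − D = 0.303019, i.e. 0.3030 to 4 decimal places.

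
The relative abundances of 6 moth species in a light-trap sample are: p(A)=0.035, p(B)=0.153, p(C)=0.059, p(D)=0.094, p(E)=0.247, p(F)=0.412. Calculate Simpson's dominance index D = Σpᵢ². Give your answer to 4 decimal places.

0.2677

D = 0.035² + 0.153² + 0.059² + 0.094² + 0.247² + 0.412² = 0.001225 + 0.023409 + 0.003481 + 0.008836 + 0.061009 + 0.169744 = 0.267704 (working shown to 6 dp, full precision carried).
To 4 decimal places, D = 0.2677.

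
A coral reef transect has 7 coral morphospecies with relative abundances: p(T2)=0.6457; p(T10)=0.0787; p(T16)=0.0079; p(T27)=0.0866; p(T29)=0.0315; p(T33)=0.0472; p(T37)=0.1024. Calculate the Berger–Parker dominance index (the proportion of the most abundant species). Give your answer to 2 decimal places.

0.65

The largest proportion is 0.6457, i.e. d = 0.65 to 2 decimal places.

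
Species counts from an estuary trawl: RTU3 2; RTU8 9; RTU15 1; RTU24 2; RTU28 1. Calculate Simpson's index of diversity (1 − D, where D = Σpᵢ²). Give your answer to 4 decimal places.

Total N = 2+9+1+2+1 = 15, so the proportions are 0.133333, 0.6, 0.066667, 0.133333, 0.066667 (working shown to 6 dp, full precision carried).
D = 0.133333² + 0.6² + 0.066667² + 0.133333² + 0.066667² = 0.017778 + 0.360000 + 0.004444 + 0.017778 + 0.004444 = 0.404444.
So 1 − D = 0.595556, i.e. 0.5956 to 4 decimal places.

0.5956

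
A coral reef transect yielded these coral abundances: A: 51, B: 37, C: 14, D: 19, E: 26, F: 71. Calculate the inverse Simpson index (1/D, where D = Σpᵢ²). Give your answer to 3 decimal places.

Total N = 51+37+14+19+26+71 = 218, so the proportions are 0.233945, 0.1697248, 0.0642202, 0.087156, 0.1192661, 0.3256881 (working shown to 7 dp, full precision carried).
D = 0.233945² + 0.1697248² + 0.0642202² + 0.087156² + 0.1192661² + 0.3256881² = 0.0547302 + 0.0288065 + 0.0041242 + 0.0075962 + 0.0142244 + 0.1060727 = 0.2155542.
So 1/D = 4.63920, i.e. 4.639 to 3 decimal places.

4.639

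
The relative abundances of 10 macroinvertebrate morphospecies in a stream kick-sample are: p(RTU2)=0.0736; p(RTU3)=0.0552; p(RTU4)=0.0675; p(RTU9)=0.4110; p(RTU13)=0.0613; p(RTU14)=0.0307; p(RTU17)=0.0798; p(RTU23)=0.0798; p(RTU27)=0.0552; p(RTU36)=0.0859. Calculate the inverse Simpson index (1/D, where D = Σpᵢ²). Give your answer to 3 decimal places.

D = 0.0736² + 0.0552² + 0.0675² + 0.411² + 0.0613² + 0.0307² + 0.0798² + 0.0798² + 0.0552² + 0.0859² = 0.0054170 + 0.0030470 + 0.0045563 + 0.1689210 + 0.0037577 + 0.0009425 + 0.0063680 + 0.0063680 + 0.0030470 + 0.0073788 = 0.2098034 (working shown to 7 dp, full precision carried).
So 1/D = 4.76637, i.e. 4.766 to 3 decimal places.

4.766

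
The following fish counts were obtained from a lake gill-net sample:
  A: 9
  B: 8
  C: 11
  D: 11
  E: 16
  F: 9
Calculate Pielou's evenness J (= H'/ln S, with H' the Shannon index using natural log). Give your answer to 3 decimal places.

0.984

Total N = 9+8+11+11+16+9 = 64, so the proportions are 0.14062, 0.125, 0.17188, 0.17188, 0.25, 0.14062 (working shown to 5 dp, full precision carried).
H' = −Σ pᵢ ln pᵢ = −((-0.27586) + (-0.25993) + (-0.30267) + (-0.30267) + (-0.34657) + (-0.27586)) = 1.76356.
With S = 6 species, ln S = 1.79176, so J = 1.76356/1.79176 = 0.98426, i.e. 0.984 to 3 decimal places.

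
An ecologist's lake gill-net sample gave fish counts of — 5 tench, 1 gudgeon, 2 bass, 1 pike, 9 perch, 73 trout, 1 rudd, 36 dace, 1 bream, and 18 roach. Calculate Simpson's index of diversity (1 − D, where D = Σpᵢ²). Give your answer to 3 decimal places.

0.673

Total N = 5+1+2+1+9+73+1+36+1+18 = 147, so the proportions are 0.03401, 0.0068, 0.01361, 0.0068, 0.06122, 0.4966, 0.0068, 0.2449, 0.0068, 0.12245 (working shown to 5 dp, full precision carried).
D = 0.03401² + 0.0068² + 0.01361² + 0.0068² + 0.06122² + 0.4966² + 0.0068² + 0.2449² + 0.0068² + 0.12245² = 0.00116 + 0.00005 + 0.00019 + 0.00005 + 0.00375 + 0.24661 + 0.00005 + 0.05998 + 0.00005 + 0.01499 = 0.32685.
So 1 − D = 0.67315, i.e. 0.673 to 3 decimal places.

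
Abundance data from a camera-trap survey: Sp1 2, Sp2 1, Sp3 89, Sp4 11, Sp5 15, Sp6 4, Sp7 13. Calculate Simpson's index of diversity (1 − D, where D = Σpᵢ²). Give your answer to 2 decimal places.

Total N = 2+1+89+11+15+4+13 = 135, so the proportions are 0.0148, 0.0074, 0.6593, 0.0815, 0.1111, 0.0296, 0.0963 (working shown to 4 dp, full precision carried).
D = 0.0148² + 0.0074² + 0.6593² + 0.0815² + 0.1111² + 0.0296² + 0.0963² = 0.0002 + 0.0001 + 0.4346 + 0.0066 + 0.0123 + 0.0009 + 0.0093 = 0.4640.
So 1 − D = 0.5360, i.e. 0.54 to 2 decimal places.

0.54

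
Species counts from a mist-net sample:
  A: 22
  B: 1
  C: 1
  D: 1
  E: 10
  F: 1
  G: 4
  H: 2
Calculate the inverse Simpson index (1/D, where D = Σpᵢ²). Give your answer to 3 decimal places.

2.901

Total N = 22+1+1+1+10+1+4+2 = 42, so the proportions are 0.52381, 0.02381, 0.02381, 0.02381, 0.238095, 0.02381, 0.095238, 0.047619 (working shown to 6 dp, full precision carried).
D = 0.52381² + 0.02381² + 0.02381² + 0.02381² + 0.238095² + 0.02381² + 0.095238² + 0.047619² = 0.274376 + 0.000567 + 0.000567 + 0.000567 + 0.056689 + 0.000567 + 0.009070 + 0.002268 = 0.344671.
So 1/D = 2.90132, i.e. 2.901 to 3 decimal places.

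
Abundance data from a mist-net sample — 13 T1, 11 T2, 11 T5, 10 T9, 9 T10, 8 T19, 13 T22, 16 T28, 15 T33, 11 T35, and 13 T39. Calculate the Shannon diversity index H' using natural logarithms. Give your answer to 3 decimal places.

Total N = 13+11+11+10+9+8+13+16+15+11+13 = 130, so the proportions are 0.1, 0.08462, 0.08462, 0.07692, 0.06923, 0.06154, 0.1, 0.12308, 0.11538, 0.08462, 0.1 (working shown to 5 dp, full precision carried).
Each pᵢ ln pᵢ term: 0.1×(-2.30259)=-0.23026, 0.08462×(-2.46964)=-0.20897, 0.08462×(-2.46964)=-0.20897, 0.07692×(-2.56495)=-0.19730, 0.06923×(-2.67031)=-0.18487, 0.06154×(-2.78809)=-0.17157, 0.1×(-2.30259)=-0.23026, 0.12308×(-2.09495)=-0.25784, 0.11538×(-2.15948)=-0.24917, 0.08462×(-2.46964)=-0.20897, 0.1×(-2.30259)=-0.23026.
Sum = -2.37844, so H' = 2.378.

2.378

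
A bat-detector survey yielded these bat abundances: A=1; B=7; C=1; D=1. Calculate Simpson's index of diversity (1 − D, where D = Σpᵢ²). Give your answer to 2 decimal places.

0.48

Total N = 1+7+1+1 = 10, so the proportions are 0.1, 0.7, 0.1, 0.1 (working shown to 4 dp, full precision carried).
D = 0.1² + 0.7² + 0.1² + 0.1² = 0.0100 + 0.4900 + 0.0100 + 0.0100 = 0.5200.
So 1 − D = 0.4800, i.e. 0.48 to 2 decimal places.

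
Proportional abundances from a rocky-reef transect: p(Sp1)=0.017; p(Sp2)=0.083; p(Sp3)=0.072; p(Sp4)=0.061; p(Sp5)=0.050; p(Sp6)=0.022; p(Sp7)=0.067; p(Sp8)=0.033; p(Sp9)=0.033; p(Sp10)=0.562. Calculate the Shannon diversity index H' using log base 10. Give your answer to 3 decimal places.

0.695

Each pᵢ log₁₀ pᵢ term (working shown to 5 dp, full precision carried): 0.017×(-1.76955)=-0.03008, 0.083×(-1.08092)=-0.08972, 0.072×(-1.14267)=-0.08227, 0.061×(-1.21467)=-0.07409, 0.05×(-1.30103)=-0.06505, 0.022×(-1.65758)=-0.03647, 0.067×(-1.17393)=-0.07865, 0.033×(-1.48149)=-0.04889, 0.033×(-1.48149)=-0.04889, 0.562×(-0.25026)=-0.14065.
Sum = -0.69476, so H' = 0.695.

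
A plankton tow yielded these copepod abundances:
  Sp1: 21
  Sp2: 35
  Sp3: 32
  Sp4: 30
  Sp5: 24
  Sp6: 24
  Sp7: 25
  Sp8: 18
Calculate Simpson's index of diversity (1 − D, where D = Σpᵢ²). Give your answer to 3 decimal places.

Total N = 21+35+32+30+24+24+25+18 = 209, so the proportions are 0.10048, 0.16746, 0.15311, 0.14354, 0.11483, 0.11483, 0.11962, 0.08612 (working shown to 5 dp, full precision carried).
D = 0.10048² + 0.16746² + 0.15311² + 0.14354² + 0.11483² + 0.11483² + 0.11962² + 0.08612² = 0.01010 + 0.02804 + 0.02344 + 0.02060 + 0.01319 + 0.01319 + 0.01431 + 0.00742 = 0.13029.
So 1 − D = 0.86971, i.e. 0.870 to 3 decimal places.

0.870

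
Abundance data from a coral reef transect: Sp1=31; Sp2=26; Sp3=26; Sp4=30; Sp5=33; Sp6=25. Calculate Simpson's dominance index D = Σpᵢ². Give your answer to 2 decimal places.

Total N = 31+26+26+30+33+25 = 171, so the proportions are 0.1813, 0.152, 0.152, 0.1754, 0.193, 0.1462 (working shown to 4 dp, full precision carried).
D = 0.1813² + 0.152² + 0.152² + 0.1754² + 0.193² + 0.1462² = 0.0329 + 0.0231 + 0.0231 + 0.0308 + 0.0372 + 0.0214 = 0.1685.
To 2 decimal places, D = 0.17.

0.17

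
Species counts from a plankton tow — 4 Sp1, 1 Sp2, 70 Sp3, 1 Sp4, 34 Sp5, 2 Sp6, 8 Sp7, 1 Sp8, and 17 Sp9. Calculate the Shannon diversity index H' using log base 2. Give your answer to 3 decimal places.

1.996

Total N = 4+1+70+1+34+2+8+1+17 = 138, so the proportions are 0.02899, 0.00725, 0.50725, 0.00725, 0.24638, 0.01449, 0.05797, 0.00725, 0.12319 (working shown to 5 dp, full precision carried).
Each pᵢ log₂ pᵢ term: 0.02899×(-5.10852)=-0.14807, 0.00725×(-7.10852)=-0.05151, 0.50725×(-0.97924)=-0.49672, 0.00725×(-7.10852)=-0.05151, 0.24638×(-2.02106)=-0.49794, 0.01449×(-6.10852)=-0.08853, 0.05797×(-4.10852)=-0.23818, 0.00725×(-7.10852)=-0.05151, 0.12319×(-3.02106)=-0.37216.
Sum = -1.99613, so H' = 1.996.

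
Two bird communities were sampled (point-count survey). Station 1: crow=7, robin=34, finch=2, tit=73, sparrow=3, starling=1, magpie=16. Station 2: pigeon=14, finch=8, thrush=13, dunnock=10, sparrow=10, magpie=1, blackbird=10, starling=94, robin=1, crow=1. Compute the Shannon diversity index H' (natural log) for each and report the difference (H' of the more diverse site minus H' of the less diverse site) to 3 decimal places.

Station 1: N=136, proportions 0.051471, 0.25, 0.014706, 0.536765, 0.022059, 0.007353, 0.117647, giving H' = 1.267326 (working shown to 6 dp, full precision carried).
Station 2: N=162, proportions 0.08642, 0.049383, 0.080247, 0.061728, 0.061728, 0.006173, 0.061728, 0.580247, 0.006173, 0.006173, giving H' = 1.488374.
Difference = |1.267326 − 1.488374| = 0.221048, i.e. 0.221 to 3 decimal places.

0.221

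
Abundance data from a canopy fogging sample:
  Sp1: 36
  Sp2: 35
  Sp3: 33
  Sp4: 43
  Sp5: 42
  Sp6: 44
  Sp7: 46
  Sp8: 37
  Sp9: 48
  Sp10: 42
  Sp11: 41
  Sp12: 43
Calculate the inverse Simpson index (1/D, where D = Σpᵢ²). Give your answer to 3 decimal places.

11.861

Total N = 36+35+33+43+42+44+46+37+48+42+41+43 = 490, so the proportions are 0.07346939, 0.07142857, 0.06734694, 0.0877551, 0.08571429, 0.08979592, 0.09387755, 0.0755102, 0.09795918, 0.08571429, 0.08367347, 0.0877551 (working shown to 8 dp, full precision carried).
D = 0.07346939² + 0.07142857² + 0.06734694² + 0.0877551² + 0.08571429² + 0.08979592² + 0.09387755² + 0.0755102² + 0.09795918² + 0.08571429² + 0.08367347² + 0.0877551² = 0.00539775 + 0.00510204 + 0.00453561 + 0.00770096 + 0.00734694 + 0.00806331 + 0.00881299 + 0.00570179 + 0.00959600 + 0.00734694 + 0.00700125 + 0.00770096 = 0.08430654.
So 1/D = 11.86148, i.e. 11.861 to 3 decimal places.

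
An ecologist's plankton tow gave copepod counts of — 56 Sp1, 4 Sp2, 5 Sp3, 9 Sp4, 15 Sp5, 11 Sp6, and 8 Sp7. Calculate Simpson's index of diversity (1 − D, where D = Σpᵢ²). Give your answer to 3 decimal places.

0.686

Total N = 56+4+5+9+15+11+8 = 108, so the proportions are 0.51852, 0.03704, 0.0463, 0.08333, 0.13889, 0.10185, 0.07407 (working shown to 5 dp, full precision carried).
D = 0.51852² + 0.03704² + 0.0463² + 0.08333² + 0.13889² + 0.10185² + 0.07407² = 0.26886 + 0.00137 + 0.00214 + 0.00694 + 0.01929 + 0.01037 + 0.00549 = 0.31447.
So 1 − D = 0.68553, i.e. 0.686 to 3 decimal places.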